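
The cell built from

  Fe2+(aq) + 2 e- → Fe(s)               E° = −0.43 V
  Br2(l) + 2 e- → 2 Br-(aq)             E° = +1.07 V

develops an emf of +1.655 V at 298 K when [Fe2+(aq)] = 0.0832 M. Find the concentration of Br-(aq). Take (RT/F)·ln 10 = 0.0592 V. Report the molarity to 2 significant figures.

0.0084 M

The Br₂/Br⁻ couple has the larger reduction potential, so it is the cathode: E°cell = +1.07 − (−0.43) = +1.50 V and n = 2.
From the Nernst equation, log Q = n(E° − E)/0.0592 = 2·(+1.50 − (+1.655))/0.0592 = −5.236.
The balanced reaction is Br2(l) + Fe(s) → 2 Br-(aq) + Fe2+(aq), so Q = [Br-(aq)]^2·[Fe2+(aq)].
Isolating [Br-(aq)] in Q = 10^{−5.236} yields log [Br-(aq)] = −2.078, i.e. 0.0084 M.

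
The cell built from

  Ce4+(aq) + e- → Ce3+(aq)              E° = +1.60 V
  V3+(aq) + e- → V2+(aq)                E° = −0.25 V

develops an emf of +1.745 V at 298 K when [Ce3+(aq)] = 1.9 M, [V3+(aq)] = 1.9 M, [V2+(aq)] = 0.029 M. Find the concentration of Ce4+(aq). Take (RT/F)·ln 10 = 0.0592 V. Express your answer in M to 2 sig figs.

Ce⁴⁺/Ce³⁺ is the cathode (higher E°); E°cell = +1.60 − (−0.25) = +1.85 V with n = 1.
Since E = E° − (0.0592/n)·log Q, log Q = n(E° − E)/0.0592 = 1.774.
Balancing electrons gives Ce4+(aq) + V2+(aq) → Ce3+(aq) + V3+(aq); thus Q = ([Ce3+(aq)]·[V3+(aq)]) / ([Ce4+(aq)]·[V2+(aq)]).
Solving for the unknown gives log [Ce4+(aq)] = 0.321, so [Ce4+(aq)] ≈ 2.1 M.

2.1 M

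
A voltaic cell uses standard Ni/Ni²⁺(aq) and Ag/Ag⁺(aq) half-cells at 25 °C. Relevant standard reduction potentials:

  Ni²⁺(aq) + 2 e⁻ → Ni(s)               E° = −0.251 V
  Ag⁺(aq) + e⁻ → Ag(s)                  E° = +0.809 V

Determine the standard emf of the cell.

Of the two couples in this cell, the one with the more positive reduction potential is reduced at the cathode: here that is Ag⁺/Ag (+0.809 V); Ni²⁺/Ni (−0.251 V) is the anode.
E°cell = E°(cathode) − E°(anode) = +0.809 − (−0.251) = +1.060 V.

+1.060 V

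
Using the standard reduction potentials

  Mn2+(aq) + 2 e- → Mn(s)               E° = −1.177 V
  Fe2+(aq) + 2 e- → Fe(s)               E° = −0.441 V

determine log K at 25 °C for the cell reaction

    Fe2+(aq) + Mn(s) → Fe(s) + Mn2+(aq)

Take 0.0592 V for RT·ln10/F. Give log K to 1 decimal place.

The Fe²⁺/Fe couple is reduced (cathode); E°cell = −0.441 − (−1.177) = +0.736 V with n = 2.
At equilibrium E = 0, so log K = nE°cell / 0.0592 = (2)(+0.736) / 0.0592 = 24.9.

log K = 24.9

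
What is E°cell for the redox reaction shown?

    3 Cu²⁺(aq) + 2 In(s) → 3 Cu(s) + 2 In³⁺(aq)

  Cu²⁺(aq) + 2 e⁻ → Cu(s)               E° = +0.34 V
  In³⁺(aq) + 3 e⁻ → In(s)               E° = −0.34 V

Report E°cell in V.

In the reaction as written, Cu²⁺(aq) is reduced (cathode) and In³⁺(aq) is produced by oxidation at the anode.
E°cell = E°(cathode) − E°(anode) = +0.34 − (−0.34) = +0.68 V.

+0.68 V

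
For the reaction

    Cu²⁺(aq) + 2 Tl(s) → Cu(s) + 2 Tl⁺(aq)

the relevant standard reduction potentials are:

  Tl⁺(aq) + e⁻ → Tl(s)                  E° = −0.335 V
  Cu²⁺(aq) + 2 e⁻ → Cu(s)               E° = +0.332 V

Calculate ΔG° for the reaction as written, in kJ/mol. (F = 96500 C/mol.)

In the reaction as written Cu²⁺(aq) is reduced, so the Cu²⁺/Cu couple is the cathode and Tl⁺/Tl is the anode.
E°cell = +0.332 − (−0.335) = +0.667 V; balancing electrons gives n = 2.
ΔG° = −nFE°cell = −(2)(96500)(+0.667) J/mol = −129 kJ/mol.

−129 kJ/mol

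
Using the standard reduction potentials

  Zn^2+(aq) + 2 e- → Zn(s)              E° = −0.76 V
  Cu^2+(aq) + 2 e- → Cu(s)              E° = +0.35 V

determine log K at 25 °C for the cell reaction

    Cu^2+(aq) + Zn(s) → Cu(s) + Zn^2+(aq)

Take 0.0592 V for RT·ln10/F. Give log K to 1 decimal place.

The Cu²⁺/Cu couple is reduced (cathode); E°cell = +0.35 − (−0.76) = +1.11 V with n = 2.
At equilibrium E = 0, so log K = nE°cell / 0.0592 = (2)(+1.11) / 0.0592 = 37.5.

log K = 37.5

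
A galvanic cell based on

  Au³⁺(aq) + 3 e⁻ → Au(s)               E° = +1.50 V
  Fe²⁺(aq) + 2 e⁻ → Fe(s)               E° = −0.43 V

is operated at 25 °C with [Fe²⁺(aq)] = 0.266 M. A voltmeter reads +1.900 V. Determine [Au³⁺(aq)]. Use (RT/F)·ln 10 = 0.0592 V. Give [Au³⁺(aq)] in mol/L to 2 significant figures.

0.0041 M

Au³⁺/Au is the cathode (higher E°); E°cell = +1.50 − (−0.43) = +1.93 V with n = 6.
Rearranging E = E° − (0.0592/n)·log Q gives log Q = 6(+1.93 − (+1.900))/0.0592 = 3.041.
For 2 Au³⁺(aq) + 3 Fe(s) → 2 Au(s) + 3 Fe²⁺(aq), the reaction quotient is Q = [Fe²⁺(aq)]^3 / [Au³⁺(aq)]^2.
Isolating [Au³⁺(aq)] in Q = 10^{3.041} yields log [Au³⁺(aq)] = −2.383, i.e. 0.0041 M.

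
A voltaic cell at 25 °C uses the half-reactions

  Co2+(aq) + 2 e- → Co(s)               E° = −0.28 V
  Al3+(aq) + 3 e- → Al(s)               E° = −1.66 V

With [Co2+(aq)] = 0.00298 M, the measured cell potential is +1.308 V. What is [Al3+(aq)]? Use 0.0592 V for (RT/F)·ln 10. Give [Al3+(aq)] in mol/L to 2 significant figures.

Co²⁺/Co is the cathode (higher E°); E°cell = −0.28 − (−1.66) = +1.38 V with n = 6.
Rearranging E = E° − (0.0592/n)·log Q gives log Q = 6(+1.38 − (+1.308))/0.0592 = 7.297.
The balanced reaction is 3 Co2+(aq) + 2 Al(s) → 3 Co(s) + 2 Al3+(aq), so Q = [Al3+(aq)]^2 / [Co2+(aq)]^3.
Isolating [Al3+(aq)] in Q = 10^{7.297} yields log [Al3+(aq)] = −0.140, i.e. 0.72 M.

0.72 M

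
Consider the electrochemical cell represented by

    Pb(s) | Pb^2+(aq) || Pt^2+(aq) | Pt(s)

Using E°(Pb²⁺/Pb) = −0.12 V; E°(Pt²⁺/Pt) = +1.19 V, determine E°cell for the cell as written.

By convention the left-hand electrode in cell notation is the anode (oxidation) and the right-hand electrode is the cathode (reduction).
E°cell = E°(right) − E°(left) = +1.19 − (−0.12) = +1.31 V.

+1.31 V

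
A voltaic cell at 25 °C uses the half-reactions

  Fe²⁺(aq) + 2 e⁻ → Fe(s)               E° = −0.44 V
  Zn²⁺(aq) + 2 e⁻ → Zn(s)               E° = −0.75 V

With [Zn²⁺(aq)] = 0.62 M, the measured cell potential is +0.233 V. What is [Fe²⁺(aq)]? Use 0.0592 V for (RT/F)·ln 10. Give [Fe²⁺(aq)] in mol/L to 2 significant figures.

0.0016 M

Fe²⁺/Fe is the cathode (higher E°); E°cell = −0.44 − (−0.75) = +0.31 V with n = 2.
From the Nernst equation, log Q = n(E° − E)/0.0592 = 2·(+0.31 − (+0.233))/0.0592 = 2.601.
For Fe²⁺(aq) + Zn(s) → Fe(s) + Zn²⁺(aq), the reaction quotient is Q = [Zn²⁺(aq)] / [Fe²⁺(aq)].
Substituting the known concentrations and solving, log [Fe²⁺(aq)] = −2.809 and [Fe²⁺(aq)] = 0.0016 M.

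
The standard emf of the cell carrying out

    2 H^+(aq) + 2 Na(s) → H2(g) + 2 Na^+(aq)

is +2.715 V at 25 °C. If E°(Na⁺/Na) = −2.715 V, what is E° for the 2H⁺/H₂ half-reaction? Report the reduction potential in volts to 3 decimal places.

In the reaction as written the 2H⁺/H₂ couple is reduced (cathode) and Na⁺/Na is oxidized (anode), so E°cell = E°(2H⁺/H₂) − E°(Na⁺/Na).
E°(2H⁺/H₂) = E°cell + E°(anode) = +2.715 + (−2.715) = +0.000 V.

+0.000 V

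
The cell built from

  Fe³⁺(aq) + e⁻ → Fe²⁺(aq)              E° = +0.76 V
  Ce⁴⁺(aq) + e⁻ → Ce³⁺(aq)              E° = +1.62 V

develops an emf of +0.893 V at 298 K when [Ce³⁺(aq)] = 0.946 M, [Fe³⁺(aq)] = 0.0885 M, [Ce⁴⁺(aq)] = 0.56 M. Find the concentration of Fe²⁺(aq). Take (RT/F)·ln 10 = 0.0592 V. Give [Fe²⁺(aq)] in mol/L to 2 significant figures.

With Ce⁴⁺/Ce³⁺ at the cathode and Fe³⁺/Fe²⁺ at the anode, E°cell = +1.62 − (+0.76) = +0.86 V (n = 1).
Since E = E° − (0.0592/n)·log Q, log Q = n(E° − E)/0.0592 = −0.557.
Balancing electrons gives Ce⁴⁺(aq) + Fe²⁺(aq) → Ce³⁺(aq) + Fe³⁺(aq); thus Q = ([Ce³⁺(aq)]·[Fe³⁺(aq)]) / ([Ce⁴⁺(aq)]·[Fe²⁺(aq)]).
Solving for the unknown gives log [Fe²⁺(aq)] = −0.268, so [Fe²⁺(aq)] ≈ 0.54 M.

0.54 M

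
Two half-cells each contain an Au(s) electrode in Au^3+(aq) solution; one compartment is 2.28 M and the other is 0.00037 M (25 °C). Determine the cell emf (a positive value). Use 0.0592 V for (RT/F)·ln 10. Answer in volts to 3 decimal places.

For a concentration cell E°cell = 0, since both electrodes use the same couple.
The compartment with the higher Au^3+(aq) concentration (2.28 M) acts as the cathode; ions are reduced there and produced at the dilute (0.00037 M) anode.
With n = 3, Ecell = −(0.0592/3)·log([dilute]/[conc]) = −(0.0592/3)·log(0.00037/2.28) = +0.075 V.

0.075 V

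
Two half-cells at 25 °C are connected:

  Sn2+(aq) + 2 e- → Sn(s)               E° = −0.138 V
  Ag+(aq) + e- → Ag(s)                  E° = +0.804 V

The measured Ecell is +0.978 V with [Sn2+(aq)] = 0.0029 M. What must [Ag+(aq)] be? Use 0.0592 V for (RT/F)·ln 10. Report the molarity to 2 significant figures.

Ag⁺/Ag is the cathode (higher E°); E°cell = +0.804 − (−0.138) = +0.942 V with n = 2.
Since E = E° − (0.0592/n)·log Q, log Q = n(E° − E)/0.0592 = −1.216.
For 2 Ag+(aq) + Sn(s) → 2 Ag(s) + Sn2+(aq), the reaction quotient is Q = [Sn2+(aq)] / [Ag+(aq)]^2.
Substituting the known concentrations and solving, log [Ag+(aq)] = −0.661 and [Ag+(aq)] = 0.22 M.

0.22 M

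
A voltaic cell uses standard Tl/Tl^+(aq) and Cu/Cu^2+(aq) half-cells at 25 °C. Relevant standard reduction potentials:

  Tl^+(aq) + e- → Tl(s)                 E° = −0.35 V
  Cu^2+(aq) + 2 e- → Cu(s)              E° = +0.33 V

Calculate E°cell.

Of the two couples in this cell, the one with the more positive reduction potential is reduced at the cathode: here that is Cu²⁺/Cu (+0.33 V); Tl⁺/Tl (−0.35 V) is the anode.
E°cell = E°(cathode) − E°(anode) = +0.33 − (−0.35) = +0.68 V.

+0.68 V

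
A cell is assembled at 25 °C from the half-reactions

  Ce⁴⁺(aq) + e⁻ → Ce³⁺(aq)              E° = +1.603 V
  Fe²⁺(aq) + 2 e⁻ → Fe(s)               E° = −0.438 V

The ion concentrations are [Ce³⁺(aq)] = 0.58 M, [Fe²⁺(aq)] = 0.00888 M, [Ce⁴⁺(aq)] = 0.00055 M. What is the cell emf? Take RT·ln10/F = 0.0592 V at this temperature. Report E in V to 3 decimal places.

+1.923 V

The Ce⁴⁺/Ce³⁺ couple has the more positive E°, so it is the cathode; Fe²⁺/Fe is the anode.
The standard potential is +1.603 − (−0.438) = +2.041 V and the balanced reaction transfers n = 2 electrons.
For the overall reaction 2 Ce⁴⁺(aq) + Fe(s) → 2 Ce³⁺(aq) + Fe²⁺(aq), Q = ([Ce³⁺(aq)]^2·[Fe²⁺(aq)]) / [Ce⁴⁺(aq)]^2 = 9.88×10^3, giving log Q = 3.995.
E = E° − (0.0592/n)·log Q = +2.041 − (0.0592/2)(3.995) = +1.923 V.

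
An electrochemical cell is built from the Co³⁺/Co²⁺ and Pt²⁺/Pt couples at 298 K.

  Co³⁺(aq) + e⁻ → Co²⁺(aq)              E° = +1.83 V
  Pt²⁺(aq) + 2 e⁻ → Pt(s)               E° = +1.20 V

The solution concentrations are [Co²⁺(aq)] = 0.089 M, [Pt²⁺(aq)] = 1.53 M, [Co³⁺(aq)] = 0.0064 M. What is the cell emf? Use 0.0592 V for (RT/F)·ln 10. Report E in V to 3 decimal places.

The Co³⁺/Co²⁺ couple has the more positive E°, so it is the cathode; Pt²⁺/Pt is the anode.
E°cell = +1.83 − (+1.20) = +0.63 V, with n = 2 electrons transferred.
For the overall reaction 2 Co³⁺(aq) + Pt(s) → 2 Co²⁺(aq) + Pt²⁺(aq), Q = ([Co²⁺(aq)]^2·[Pt²⁺(aq)]) / [Co³⁺(aq)]^2 = 296, giving log Q = 2.471.
By the Nernst equation, E = +0.63 − (0.0592/2)·(2.471) = +0.557 V.

+0.557 V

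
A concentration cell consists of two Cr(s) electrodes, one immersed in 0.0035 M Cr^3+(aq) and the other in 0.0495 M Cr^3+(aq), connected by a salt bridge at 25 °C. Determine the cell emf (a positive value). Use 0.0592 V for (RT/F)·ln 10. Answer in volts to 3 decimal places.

For a concentration cell E°cell = 0, since both electrodes use the same couple.
The compartment with the higher Cr^3+(aq) concentration (0.0495 M) acts as the cathode; ions are reduced there and produced at the dilute (0.0035 M) anode.
With n = 3, Ecell = −(0.0592/3)·log([dilute]/[conc]) = −(0.0592/3)·log(0.0035/0.0495) = +0.023 V.

0.023 V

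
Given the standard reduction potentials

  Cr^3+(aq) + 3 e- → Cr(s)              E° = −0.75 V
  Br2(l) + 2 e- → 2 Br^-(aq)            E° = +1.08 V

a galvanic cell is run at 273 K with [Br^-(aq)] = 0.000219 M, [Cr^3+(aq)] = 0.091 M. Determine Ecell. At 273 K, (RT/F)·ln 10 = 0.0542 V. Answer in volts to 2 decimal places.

Br₂/Br⁻ is reduced (cathode, E° = +1.08 V) and Cr³⁺/Cr is oxidized (anode).
The standard potential is +1.08 − (−0.75) = +1.83 V and the balanced reaction transfers n = 6 electrons.
Balancing gives 3 Br2(l) + 2 Cr(s) → 6 Br^-(aq) + 2 Cr^3+(aq); hence Q = [Br^-(aq)]^6·[Cr^3+(aq)]^2 = 9.14×10^−25 (log Q = −24.039).
E = E° − (0.0542/n)·log Q = +1.83 − (0.0542/6)(−24.039) = +2.05 V.

+2.05 V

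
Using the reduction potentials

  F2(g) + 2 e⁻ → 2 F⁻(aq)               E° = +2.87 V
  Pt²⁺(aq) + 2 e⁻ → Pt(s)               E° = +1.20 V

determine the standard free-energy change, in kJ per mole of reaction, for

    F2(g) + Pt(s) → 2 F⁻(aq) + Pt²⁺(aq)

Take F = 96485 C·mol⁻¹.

−322 kJ/mol

In the reaction as written F2(g) is reduced, so the F₂/F⁻ couple is the cathode and Pt²⁺/Pt is the anode.
E°cell = +2.87 − (+1.20) = +1.67 V; balancing electrons gives n = 2.
ΔG° = −nFE°cell = −(2)(96485)(+1.67) J/mol = −322 kJ/mol.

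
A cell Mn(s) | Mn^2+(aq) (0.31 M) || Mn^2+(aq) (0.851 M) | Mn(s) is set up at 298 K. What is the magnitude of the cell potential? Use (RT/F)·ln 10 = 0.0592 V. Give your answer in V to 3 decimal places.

0.013 V

For a concentration cell E°cell = 0, since both electrodes use the same couple.
The compartment with the higher Mn^2+(aq) concentration (0.851 M) acts as the cathode; ions are reduced there and produced at the dilute (0.31 M) anode.
With n = 2, Ecell = −(0.0592/2)·log([dilute]/[conc]) = −(0.0592/2)·log(0.31/0.851) = +0.013 V.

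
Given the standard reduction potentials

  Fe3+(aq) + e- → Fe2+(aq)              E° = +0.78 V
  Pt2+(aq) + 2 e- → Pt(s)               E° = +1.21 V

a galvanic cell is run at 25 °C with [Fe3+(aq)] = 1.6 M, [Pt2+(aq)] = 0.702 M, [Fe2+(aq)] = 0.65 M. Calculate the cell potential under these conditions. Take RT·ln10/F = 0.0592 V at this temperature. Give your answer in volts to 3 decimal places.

+0.402 V

Pt²⁺/Pt is reduced (cathode, E° = +1.21 V) and Fe³⁺/Fe²⁺ is oxidized (anode).
E°cell = E°cat − E°an = +1.21 − (+0.78) = +0.43 V; n = 2.
Balancing gives Pt2+(aq) + 2 Fe2+(aq) → Pt(s) + 2 Fe3+(aq); hence Q = [Fe3+(aq)]^2 / ([Pt2+(aq)]·[Fe2+(aq)]^2) = 8.63 (log Q = 0.936).
By the Nernst equation, E = +0.43 − (0.0592/2)·(0.936) = +0.402 V.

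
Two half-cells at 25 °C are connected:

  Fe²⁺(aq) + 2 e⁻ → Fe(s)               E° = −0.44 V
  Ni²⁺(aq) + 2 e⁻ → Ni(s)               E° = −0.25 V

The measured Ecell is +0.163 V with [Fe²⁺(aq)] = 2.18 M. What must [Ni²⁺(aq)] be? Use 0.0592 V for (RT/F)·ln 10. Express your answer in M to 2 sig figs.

0.27 M

With Ni²⁺/Ni at the cathode and Fe²⁺/Fe at the anode, E°cell = −0.25 − (−0.44) = +0.19 V (n = 2).
Rearranging E = E° − (0.0592/n)·log Q gives log Q = 2(+0.19 − (+0.163))/0.0592 = 0.912.
Balancing electrons gives Ni²⁺(aq) + Fe(s) → Ni(s) + Fe²⁺(aq); thus Q = [Fe²⁺(aq)] / [Ni²⁺(aq)].
Solving for the unknown gives log [Ni²⁺(aq)] = −0.574, so [Ni²⁺(aq)] ≈ 0.27 M.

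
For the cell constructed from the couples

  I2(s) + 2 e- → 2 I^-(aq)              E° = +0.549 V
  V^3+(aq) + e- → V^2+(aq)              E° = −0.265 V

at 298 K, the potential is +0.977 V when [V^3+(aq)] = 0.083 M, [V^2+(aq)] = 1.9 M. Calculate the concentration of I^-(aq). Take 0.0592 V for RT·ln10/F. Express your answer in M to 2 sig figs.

With I₂/I⁻ at the cathode and V³⁺/V²⁺ at the anode, E°cell = +0.549 − (−0.265) = +0.814 V (n = 2).
Since E = E° − (0.0592/n)·log Q, log Q = n(E° − E)/0.0592 = −5.507.
The balanced reaction is I2(s) + 2 V^2+(aq) → 2 I^-(aq) + 2 V^3+(aq), so Q = ([I^-(aq)]^2·[V^3+(aq)]^2) / [V^2+(aq)]^2.
Substituting the known concentrations and solving, log [I^-(aq)] = −1.394 and [I^-(aq)] = 0.040 M.

0.040 M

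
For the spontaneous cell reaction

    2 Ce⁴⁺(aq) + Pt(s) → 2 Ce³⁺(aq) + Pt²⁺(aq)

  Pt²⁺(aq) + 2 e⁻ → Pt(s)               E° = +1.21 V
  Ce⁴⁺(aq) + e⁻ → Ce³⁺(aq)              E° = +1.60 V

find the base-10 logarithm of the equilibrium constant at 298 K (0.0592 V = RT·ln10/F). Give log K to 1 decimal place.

The Ce⁴⁺/Ce³⁺ couple is reduced (cathode); E°cell = +1.60 − (+1.21) = +0.39 V with n = 2.
At equilibrium E = 0, so log K = nE°cell / 0.0592 = (2)(+0.39) / 0.0592 = 13.2.

log K = 13.2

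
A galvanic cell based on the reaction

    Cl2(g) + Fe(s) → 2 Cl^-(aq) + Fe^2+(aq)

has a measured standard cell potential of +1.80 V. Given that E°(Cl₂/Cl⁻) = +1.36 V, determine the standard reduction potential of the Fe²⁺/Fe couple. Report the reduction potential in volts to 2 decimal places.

−0.44 V

In the reaction as written the Cl₂/Cl⁻ couple is reduced (cathode) and Fe²⁺/Fe is oxidized (anode), so E°cell = E°(Cl₂/Cl⁻) − E°(Fe²⁺/Fe).
E°(Fe²⁺/Fe) = E°(cathode) − E°cell = +1.36 − (+1.80) = −0.44 V.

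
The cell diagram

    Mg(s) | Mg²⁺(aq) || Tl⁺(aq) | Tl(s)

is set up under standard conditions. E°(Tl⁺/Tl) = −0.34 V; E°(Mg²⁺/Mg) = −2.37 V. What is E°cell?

By convention the left-hand electrode in cell notation is the anode (oxidation) and the right-hand electrode is the cathode (reduction).
E°cell = E°(right) − E°(left) = −0.34 − (−2.37) = +2.03 V.

+2.03 V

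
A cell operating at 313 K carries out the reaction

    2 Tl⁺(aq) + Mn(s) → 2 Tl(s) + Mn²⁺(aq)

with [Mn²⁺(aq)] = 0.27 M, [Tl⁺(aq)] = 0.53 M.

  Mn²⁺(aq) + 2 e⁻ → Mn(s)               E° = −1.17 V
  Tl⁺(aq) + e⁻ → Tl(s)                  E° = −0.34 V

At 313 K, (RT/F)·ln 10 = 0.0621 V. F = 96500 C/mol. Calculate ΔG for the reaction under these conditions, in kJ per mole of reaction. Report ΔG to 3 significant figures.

With Tl⁺/Tl reduced at the cathode, E°cell = −0.34 − (−1.17) = +0.83 V and n = 2.
The reaction quotient is [Mn²⁺(aq)] / [Tl⁺(aq)]^2 = 0.961; by Nernst, E = +0.83 − (0.0621/2)(−0.017) = +0.8305 V.
ΔG = −nFE = −(2)(96500)(+0.8305) J/mol = −160 kJ/mol.

−160 kJ/mol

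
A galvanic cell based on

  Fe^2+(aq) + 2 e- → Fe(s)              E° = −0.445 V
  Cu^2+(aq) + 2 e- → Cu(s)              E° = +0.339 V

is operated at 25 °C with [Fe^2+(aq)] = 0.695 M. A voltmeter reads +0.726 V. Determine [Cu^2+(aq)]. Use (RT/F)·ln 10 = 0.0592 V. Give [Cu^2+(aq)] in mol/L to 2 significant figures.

With Cu²⁺/Cu at the cathode and Fe²⁺/Fe at the anode, E°cell = +0.339 − (−0.445) = +0.784 V (n = 2).
Since E = E° − (0.0592/n)·log Q, log Q = n(E° − E)/0.0592 = 1.959.
For Cu^2+(aq) + Fe(s) → Cu(s) + Fe^2+(aq), the reaction quotient is Q = [Fe^2+(aq)] / [Cu^2+(aq)].
Isolating [Cu^2+(aq)] in Q = 10^{1.959} yields log [Cu^2+(aq)] = −2.117, i.e. 0.0076 M.

0.0076 M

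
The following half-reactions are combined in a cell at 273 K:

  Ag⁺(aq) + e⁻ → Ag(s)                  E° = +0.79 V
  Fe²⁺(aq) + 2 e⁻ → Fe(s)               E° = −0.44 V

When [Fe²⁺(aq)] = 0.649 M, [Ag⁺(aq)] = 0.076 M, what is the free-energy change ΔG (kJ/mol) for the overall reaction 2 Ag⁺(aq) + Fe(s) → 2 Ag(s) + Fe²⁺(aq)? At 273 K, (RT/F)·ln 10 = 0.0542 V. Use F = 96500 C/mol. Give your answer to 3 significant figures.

−227 kJ/mol

E°cell = +0.79 − (−0.44) = +1.23 V; the balanced reaction transfers n = 2 electrons.
Here Q = [Fe²⁺(aq)] / [Ag⁺(aq)]^2 = 112 (log Q = 2.051), giving E = +1.23 − (0.0542/2)·(2.051) = +1.1744 V.
ΔG = −nFE = −(2)(96500)(+1.1744) J/mol = −227 kJ/mol.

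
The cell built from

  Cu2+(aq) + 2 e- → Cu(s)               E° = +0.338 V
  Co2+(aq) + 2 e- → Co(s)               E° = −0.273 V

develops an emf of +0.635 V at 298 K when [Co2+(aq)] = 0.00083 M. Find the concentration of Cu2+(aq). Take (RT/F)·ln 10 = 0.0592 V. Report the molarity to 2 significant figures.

With Cu²⁺/Cu at the cathode and Co²⁺/Co at the anode, E°cell = +0.338 − (−0.273) = +0.611 V (n = 2).
Since E = E° − (0.0592/n)·log Q, log Q = n(E° − E)/0.0592 = −0.811.
For Cu2+(aq) + Co(s) → Cu(s) + Co2+(aq), the reaction quotient is Q = [Co2+(aq)] / [Cu2+(aq)].
Isolating [Cu2+(aq)] in Q = 10^{−0.811} yields log [Cu2+(aq)] = −2.270, i.e. 0.0054 M.

0.0054 M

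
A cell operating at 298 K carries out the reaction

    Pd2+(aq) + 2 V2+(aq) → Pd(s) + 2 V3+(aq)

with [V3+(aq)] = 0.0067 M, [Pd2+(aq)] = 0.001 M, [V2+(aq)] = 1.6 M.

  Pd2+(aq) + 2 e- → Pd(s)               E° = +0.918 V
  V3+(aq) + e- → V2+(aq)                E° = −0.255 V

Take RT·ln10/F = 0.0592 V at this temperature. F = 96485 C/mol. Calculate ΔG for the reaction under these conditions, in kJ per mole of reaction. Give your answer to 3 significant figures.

−236 kJ/mol

E°cell = +0.918 − (−0.255) = +1.173 V; the balanced reaction transfers n = 2 electrons.
Q = [V3+(aq)]^2 / ([Pd2+(aq)]·[V2+(aq)]^2) = 0.0175, so log Q = −1.756 and E = +1.173 − (0.0592/2)(−1.756) = +1.2250 V.
Finally ΔG = −nFE = −(2)(96485 C/mol)(+1.2250 V) = −236 kJ/mol.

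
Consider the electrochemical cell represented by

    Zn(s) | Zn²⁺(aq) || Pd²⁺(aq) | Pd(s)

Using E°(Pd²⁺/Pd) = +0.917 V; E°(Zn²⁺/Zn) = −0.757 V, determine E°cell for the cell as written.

+1.674 V

By convention the left-hand electrode in cell notation is the anode (oxidation) and the right-hand electrode is the cathode (reduction).
E°cell = E°(right) − E°(left) = +0.917 − (−0.757) = +1.674 V.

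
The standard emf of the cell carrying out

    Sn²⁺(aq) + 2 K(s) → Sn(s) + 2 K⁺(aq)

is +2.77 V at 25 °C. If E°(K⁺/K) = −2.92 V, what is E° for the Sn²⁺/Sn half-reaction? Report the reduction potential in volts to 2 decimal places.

−0.15 V

In the reaction as written the Sn²⁺/Sn couple is reduced (cathode) and K⁺/K is oxidized (anode), so E°cell = E°(Sn²⁺/Sn) − E°(K⁺/K).
E°(Sn²⁺/Sn) = E°cell + E°(anode) = +2.77 + (−2.92) = −0.15 V.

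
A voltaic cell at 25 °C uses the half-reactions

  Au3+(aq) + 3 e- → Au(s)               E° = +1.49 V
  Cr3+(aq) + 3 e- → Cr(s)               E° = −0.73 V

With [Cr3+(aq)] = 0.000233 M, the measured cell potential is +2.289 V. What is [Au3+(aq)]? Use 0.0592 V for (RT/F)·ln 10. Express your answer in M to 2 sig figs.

The Au³⁺/Au couple has the larger reduction potential, so it is the cathode: E°cell = +1.49 − (−0.73) = +2.22 V and n = 3.
Rearranging E = E° − (0.0592/n)·log Q gives log Q = 3(+2.22 − (+2.289))/0.0592 = −3.497.
The balanced reaction is Au3+(aq) + Cr(s) → Au(s) + Cr3+(aq), so Q = [Cr3+(aq)] / [Au3+(aq)].
Substituting the known concentrations and solving, log [Au3+(aq)] = −0.136 and [Au3+(aq)] = 0.73 M.

0.73 M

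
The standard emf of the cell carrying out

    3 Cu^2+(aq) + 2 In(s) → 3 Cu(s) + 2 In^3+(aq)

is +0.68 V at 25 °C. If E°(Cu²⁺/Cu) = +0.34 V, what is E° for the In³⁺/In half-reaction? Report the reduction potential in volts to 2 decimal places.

−0.34 V

In the reaction as written the Cu²⁺/Cu couple is reduced (cathode) and In³⁺/In is oxidized (anode), so E°cell = E°(Cu²⁺/Cu) − E°(In³⁺/In).
E°(In³⁺/In) = E°(cathode) − E°cell = +0.34 − (+0.68) = −0.34 V.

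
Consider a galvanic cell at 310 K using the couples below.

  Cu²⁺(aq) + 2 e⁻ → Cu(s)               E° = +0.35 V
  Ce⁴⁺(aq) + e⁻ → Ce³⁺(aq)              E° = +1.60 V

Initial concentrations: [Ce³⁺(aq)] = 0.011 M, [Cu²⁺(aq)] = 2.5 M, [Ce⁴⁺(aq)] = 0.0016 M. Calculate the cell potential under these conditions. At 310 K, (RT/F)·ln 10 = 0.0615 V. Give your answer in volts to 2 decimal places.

+1.19 V

The Ce⁴⁺/Ce³⁺ couple has the more positive E°, so it is the cathode; Cu²⁺/Cu is the anode.
The standard potential is +1.60 − (+0.35) = +1.25 V and the balanced reaction transfers n = 2 electrons.
The balanced reaction is 2 Ce⁴⁺(aq) + Cu(s) → 2 Ce³⁺(aq) + Cu²⁺(aq), so Q = ([Ce³⁺(aq)]^2·[Cu²⁺(aq)]) / [Ce⁴⁺(aq)]^2 = 118 and log Q = 2.072.
Applying E = E° − (RT ln10/nF)·log Q gives +1.25 − (0.0615/2)(2.072) = +1.19 V.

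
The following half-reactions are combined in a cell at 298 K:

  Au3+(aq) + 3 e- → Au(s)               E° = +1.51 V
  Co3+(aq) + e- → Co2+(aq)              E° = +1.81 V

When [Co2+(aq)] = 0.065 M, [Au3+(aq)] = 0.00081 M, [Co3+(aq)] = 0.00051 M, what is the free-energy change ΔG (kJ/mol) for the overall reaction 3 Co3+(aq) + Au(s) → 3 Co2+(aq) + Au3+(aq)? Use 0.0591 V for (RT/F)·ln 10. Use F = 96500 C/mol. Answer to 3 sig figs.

The standard cell potential is +1.81 − (+1.51) = +0.30 V, with n = 3 electrons in the balanced equation.
Here Q = ([Co2+(aq)]^3·[Au3+(aq)]) / [Co3+(aq)]^3 = 1.68×10^3 (log Q = 3.225), giving E = +0.30 − (0.0591/3)·(3.225) = +0.2365 V.
Then ΔG = −nFE = −3 × 96500 × +0.2365 J/mol = −68.5 kJ/mol.

−68.5 kJ/mol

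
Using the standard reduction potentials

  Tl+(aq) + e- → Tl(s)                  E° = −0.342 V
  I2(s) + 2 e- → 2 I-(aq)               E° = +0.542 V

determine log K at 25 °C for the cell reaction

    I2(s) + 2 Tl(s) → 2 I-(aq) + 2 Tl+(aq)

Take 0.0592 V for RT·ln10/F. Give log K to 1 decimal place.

log K = 29.9

The I₂/I⁻ couple is reduced (cathode); E°cell = +0.542 − (−0.342) = +0.884 V with n = 2.
At equilibrium E = 0, so log K = nE°cell / 0.0592 = (2)(+0.884) / 0.0592 = 29.9.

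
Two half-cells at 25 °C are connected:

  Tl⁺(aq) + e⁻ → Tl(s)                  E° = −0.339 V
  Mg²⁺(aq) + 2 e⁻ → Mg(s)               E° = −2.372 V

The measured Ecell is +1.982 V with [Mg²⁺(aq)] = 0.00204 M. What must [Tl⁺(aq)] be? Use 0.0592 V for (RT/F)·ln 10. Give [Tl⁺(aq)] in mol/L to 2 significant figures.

0.0062 M

With Tl⁺/Tl at the cathode and Mg²⁺/Mg at the anode, E°cell = −0.339 − (−2.372) = +2.033 V (n = 2).
From the Nernst equation, log Q = n(E° − E)/0.0592 = 2·(+2.033 − (+1.982))/0.0592 = 1.723.
Balancing electrons gives 2 Tl⁺(aq) + Mg(s) → 2 Tl(s) + Mg²⁺(aq); thus Q = [Mg²⁺(aq)] / [Tl⁺(aq)]^2.
Solving for the unknown gives log [Tl⁺(aq)] = −2.207, so [Tl⁺(aq)] ≈ 0.0062 M.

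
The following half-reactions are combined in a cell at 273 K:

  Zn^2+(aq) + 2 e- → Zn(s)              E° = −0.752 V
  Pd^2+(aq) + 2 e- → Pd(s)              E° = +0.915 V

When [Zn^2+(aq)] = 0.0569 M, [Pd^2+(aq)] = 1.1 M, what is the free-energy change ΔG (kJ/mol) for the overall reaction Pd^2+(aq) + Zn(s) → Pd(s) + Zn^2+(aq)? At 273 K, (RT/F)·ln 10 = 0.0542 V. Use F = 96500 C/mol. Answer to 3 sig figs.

With Pd²⁺/Pd reduced at the cathode, E°cell = +0.915 − (−0.752) = +1.667 V and n = 2.
Q = [Zn^2+(aq)] / [Pd^2+(aq)] = 0.0517, so log Q = −1.286 and E = +1.667 − (0.0542/2)(−1.286) = +1.7019 V.
Finally ΔG = −nFE = −(2)(96500 C/mol)(+1.7019 V) = −328 kJ/mol.

−328 kJ/mol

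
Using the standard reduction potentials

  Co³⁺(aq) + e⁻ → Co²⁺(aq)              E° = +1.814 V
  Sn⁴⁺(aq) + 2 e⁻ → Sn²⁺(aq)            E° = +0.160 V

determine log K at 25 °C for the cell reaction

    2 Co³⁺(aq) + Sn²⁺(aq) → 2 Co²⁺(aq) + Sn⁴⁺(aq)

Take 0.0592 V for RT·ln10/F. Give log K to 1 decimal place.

The Co³⁺/Co²⁺ couple is reduced (cathode); E°cell = +1.814 − (+0.160) = +1.654 V with n = 2.
At equilibrium E = 0, so log K = nE°cell / 0.0592 = (2)(+1.654) / 0.0592 = 55.9.

log K = 55.9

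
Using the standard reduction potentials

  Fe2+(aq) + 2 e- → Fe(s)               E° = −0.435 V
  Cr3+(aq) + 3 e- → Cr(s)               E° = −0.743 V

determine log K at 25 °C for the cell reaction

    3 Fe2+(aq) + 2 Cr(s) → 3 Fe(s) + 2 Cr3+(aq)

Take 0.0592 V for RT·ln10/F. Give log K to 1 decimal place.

log K = 31.2

The Fe²⁺/Fe couple is reduced (cathode); E°cell = −0.435 − (−0.743) = +0.308 V with n = 6.
At equilibrium E = 0, so log K = nE°cell / 0.0592 = (6)(+0.308) / 0.0592 = 31.2.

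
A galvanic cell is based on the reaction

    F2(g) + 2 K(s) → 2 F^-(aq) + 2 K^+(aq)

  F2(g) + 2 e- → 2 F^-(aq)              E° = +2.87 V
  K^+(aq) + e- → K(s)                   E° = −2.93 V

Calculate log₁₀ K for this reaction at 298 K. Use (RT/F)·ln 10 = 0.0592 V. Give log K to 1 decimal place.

The F₂/F⁻ couple is reduced (cathode); E°cell = +2.87 − (−2.93) = +5.80 V with n = 2.
At equilibrium E = 0, so log K = nE°cell / 0.0592 = (2)(+5.80) / 0.0592 = 195.9.

log K = 195.9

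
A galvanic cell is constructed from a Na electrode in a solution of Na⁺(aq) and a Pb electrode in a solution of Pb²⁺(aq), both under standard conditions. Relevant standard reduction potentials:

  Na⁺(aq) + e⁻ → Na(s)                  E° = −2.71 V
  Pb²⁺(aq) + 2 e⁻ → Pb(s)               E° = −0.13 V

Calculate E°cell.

Of the two couples in this cell, the one with the more positive reduction potential is reduced at the cathode: here that is Pb²⁺/Pb (−0.13 V); Na⁺/Na (−2.71 V) is the anode.
E°cell = E°(cathode) − E°(anode) = −0.13 − (−2.71) = +2.58 V.

+2.58 V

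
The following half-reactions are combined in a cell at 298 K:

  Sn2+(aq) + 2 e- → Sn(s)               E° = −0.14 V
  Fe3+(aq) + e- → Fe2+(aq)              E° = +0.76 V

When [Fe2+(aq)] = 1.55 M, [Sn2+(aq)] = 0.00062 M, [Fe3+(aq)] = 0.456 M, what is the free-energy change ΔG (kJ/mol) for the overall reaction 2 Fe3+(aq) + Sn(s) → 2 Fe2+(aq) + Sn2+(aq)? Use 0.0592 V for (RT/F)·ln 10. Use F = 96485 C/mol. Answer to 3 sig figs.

−186 kJ/mol

E°cell = +0.76 − (−0.14) = +0.90 V; the balanced reaction transfers n = 2 electrons.
Here Q = ([Fe2+(aq)]^2·[Sn2+(aq)]) / [Fe3+(aq)]^2 = 0.00716 (log Q = −2.145), giving E = +0.90 − (0.0592/2)·(−2.145) = +0.9635 V.
Then ΔG = −nFE = −2 × 96485 × +0.9635 J/mol = −186 kJ/mol.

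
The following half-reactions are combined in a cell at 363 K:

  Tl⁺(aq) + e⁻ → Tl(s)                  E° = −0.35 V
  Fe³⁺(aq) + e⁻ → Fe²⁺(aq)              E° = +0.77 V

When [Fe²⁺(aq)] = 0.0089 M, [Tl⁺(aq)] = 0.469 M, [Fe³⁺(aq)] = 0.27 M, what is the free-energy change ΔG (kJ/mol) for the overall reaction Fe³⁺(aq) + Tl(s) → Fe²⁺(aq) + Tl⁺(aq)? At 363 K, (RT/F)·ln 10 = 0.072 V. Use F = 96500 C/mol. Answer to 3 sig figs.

−121 kJ/mol

With Fe³⁺/Fe²⁺ reduced at the cathode, E°cell = +0.77 − (−0.35) = +1.12 V and n = 1.
The reaction quotient is ([Fe²⁺(aq)]·[Tl⁺(aq)]) / [Fe³⁺(aq)] = 0.0155; by Nernst, E = +1.12 − (0.072/1)(−1.811) = +1.2504 V.
ΔG = −nFE = −(1)(96500)(+1.2504) J/mol = −121 kJ/mol.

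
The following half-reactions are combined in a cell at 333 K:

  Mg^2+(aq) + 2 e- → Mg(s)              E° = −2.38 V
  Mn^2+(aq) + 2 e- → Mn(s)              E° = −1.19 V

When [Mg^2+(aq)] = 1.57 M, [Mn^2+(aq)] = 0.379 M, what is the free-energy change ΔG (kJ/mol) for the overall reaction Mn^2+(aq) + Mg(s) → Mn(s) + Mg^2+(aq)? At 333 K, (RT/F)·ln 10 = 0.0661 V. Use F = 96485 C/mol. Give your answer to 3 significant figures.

−226 kJ/mol

With Mn²⁺/Mn reduced at the cathode, E°cell = −1.19 − (−2.38) = +1.19 V and n = 2.
Q = [Mg^2+(aq)] / [Mn^2+(aq)] = 4.14, so log Q = 0.617 and E = +1.19 − (0.0661/2)(0.617) = +1.1696 V.
Then ΔG = −nFE = −2 × 96485 × +1.1696 J/mol = −226 kJ/mol.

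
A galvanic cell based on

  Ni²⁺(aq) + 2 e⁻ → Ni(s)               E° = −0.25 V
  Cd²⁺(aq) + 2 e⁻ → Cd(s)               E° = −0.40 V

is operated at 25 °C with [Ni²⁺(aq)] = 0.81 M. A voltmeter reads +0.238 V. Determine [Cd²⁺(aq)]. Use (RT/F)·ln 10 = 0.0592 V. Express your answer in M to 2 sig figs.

0.00086 M

The Ni²⁺/Ni couple has the larger reduction potential, so it is the cathode: E°cell = −0.25 − (−0.40) = +0.15 V and n = 2.
Rearranging E = E° − (0.0592/n)·log Q gives log Q = 2(+0.15 − (+0.238))/0.0592 = −2.973.
The balanced reaction is Ni²⁺(aq) + Cd(s) → Ni(s) + Cd²⁺(aq), so Q = [Cd²⁺(aq)] / [Ni²⁺(aq)].
Solving for the unknown gives log [Cd²⁺(aq)] = −3.065, so [Cd²⁺(aq)] ≈ 0.00086 M.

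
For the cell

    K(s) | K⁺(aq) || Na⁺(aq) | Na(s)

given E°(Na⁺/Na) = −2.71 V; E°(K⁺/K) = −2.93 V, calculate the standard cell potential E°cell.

+0.22 V

By convention the left-hand electrode in cell notation is the anode (oxidation) and the right-hand electrode is the cathode (reduction).
E°cell = E°(right) − E°(left) = −2.71 − (−2.93) = +0.22 V.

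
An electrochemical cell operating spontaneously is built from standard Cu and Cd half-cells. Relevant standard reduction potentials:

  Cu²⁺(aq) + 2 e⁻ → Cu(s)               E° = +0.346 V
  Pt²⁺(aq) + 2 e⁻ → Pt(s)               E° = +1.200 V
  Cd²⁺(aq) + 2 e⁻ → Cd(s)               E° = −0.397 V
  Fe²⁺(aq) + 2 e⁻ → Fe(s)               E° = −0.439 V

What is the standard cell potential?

Of the two couples in this cell, the one with the more positive reduction potential is reduced at the cathode: here that is Cu²⁺/Cu (+0.346 V); Cd²⁺/Cd (−0.397 V) is the anode.
E°cell = E°(cathode) − E°(anode) = +0.346 − (−0.397) = +0.743 V.

+0.743 V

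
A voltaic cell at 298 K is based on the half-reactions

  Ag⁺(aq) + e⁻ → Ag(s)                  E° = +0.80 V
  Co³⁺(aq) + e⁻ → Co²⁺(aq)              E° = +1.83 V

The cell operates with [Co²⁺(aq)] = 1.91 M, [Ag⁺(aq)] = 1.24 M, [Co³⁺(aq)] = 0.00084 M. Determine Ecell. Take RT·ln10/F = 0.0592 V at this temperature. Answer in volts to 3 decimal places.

+0.826 V

Since E°(Co³⁺/Co²⁺) > E°(Ag⁺/Ag), Co³⁺/Co²⁺ serves as the cathode.
The standard potential is +1.83 − (+0.80) = +1.03 V and the balanced reaction transfers n = 1 electron.
Balancing gives Co³⁺(aq) + Ag(s) → Co²⁺(aq) + Ag⁺(aq); hence Q = ([Co²⁺(aq)]·[Ag⁺(aq)]) / [Co³⁺(aq)] = 2.82×10^3 (log Q = 3.450).
By the Nernst equation, E = +1.03 − (0.0592/1)·(3.450) = +0.826 V.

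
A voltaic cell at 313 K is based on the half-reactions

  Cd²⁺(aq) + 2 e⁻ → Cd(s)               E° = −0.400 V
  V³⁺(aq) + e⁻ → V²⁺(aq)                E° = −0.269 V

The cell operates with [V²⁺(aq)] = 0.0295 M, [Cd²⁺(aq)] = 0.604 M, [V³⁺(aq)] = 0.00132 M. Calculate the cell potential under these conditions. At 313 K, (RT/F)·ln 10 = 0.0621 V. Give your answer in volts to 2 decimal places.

+0.05 V

Since E°(V³⁺/V²⁺) > E°(Cd²⁺/Cd), V³⁺/V²⁺ serves as the cathode.
E°cell = E°cat − E°an = −0.269 − (−0.400) = +0.131 V; n = 2.
Balancing gives 2 V³⁺(aq) + Cd(s) → 2 V²⁺(aq) + Cd²⁺(aq); hence Q = ([V²⁺(aq)]^2·[Cd²⁺(aq)]) / [V³⁺(aq)]^2 = 302 (log Q = 2.480).
Applying E = E° − (RT ln10/nF)·log Q gives +0.131 − (0.0621/2)(2.480) = +0.05 V.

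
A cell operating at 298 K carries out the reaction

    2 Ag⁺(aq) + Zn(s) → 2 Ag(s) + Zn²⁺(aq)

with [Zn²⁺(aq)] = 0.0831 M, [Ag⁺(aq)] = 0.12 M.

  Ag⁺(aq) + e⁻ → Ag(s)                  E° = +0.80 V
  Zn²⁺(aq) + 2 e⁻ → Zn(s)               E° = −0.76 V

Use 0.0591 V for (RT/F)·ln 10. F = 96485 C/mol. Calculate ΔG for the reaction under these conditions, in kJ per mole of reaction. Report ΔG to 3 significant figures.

E°cell = +0.80 − (−0.76) = +1.56 V; the balanced reaction transfers n = 2 electrons.
The reaction quotient is [Zn²⁺(aq)] / [Ag⁺(aq)]^2 = 5.77; by Nernst, E = +1.56 − (0.0591/2)(0.761) = +1.5375 V.
Finally ΔG = −nFE = −(2)(96485 C/mol)(+1.5375 V) = −297 kJ/mol.

−297 kJ/mol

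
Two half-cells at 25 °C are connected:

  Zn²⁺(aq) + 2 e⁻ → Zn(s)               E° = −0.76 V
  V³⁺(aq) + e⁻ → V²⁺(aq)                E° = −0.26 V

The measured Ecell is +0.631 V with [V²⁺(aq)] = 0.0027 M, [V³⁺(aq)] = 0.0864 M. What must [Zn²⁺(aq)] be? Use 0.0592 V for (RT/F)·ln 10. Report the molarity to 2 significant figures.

0.038 M

V³⁺/V²⁺ is the cathode (higher E°); E°cell = −0.26 − (−0.76) = +0.50 V with n = 2.
Since E = E° − (0.0592/n)·log Q, log Q = n(E° − E)/0.0592 = −4.426.
Balancing electrons gives 2 V³⁺(aq) + Zn(s) → 2 V²⁺(aq) + Zn²⁺(aq); thus Q = ([V²⁺(aq)]^2·[Zn²⁺(aq)]) / [V³⁺(aq)]^2.
Solving for the unknown gives log [Zn²⁺(aq)] = −1.416, so [Zn²⁺(aq)] ≈ 0.038 M.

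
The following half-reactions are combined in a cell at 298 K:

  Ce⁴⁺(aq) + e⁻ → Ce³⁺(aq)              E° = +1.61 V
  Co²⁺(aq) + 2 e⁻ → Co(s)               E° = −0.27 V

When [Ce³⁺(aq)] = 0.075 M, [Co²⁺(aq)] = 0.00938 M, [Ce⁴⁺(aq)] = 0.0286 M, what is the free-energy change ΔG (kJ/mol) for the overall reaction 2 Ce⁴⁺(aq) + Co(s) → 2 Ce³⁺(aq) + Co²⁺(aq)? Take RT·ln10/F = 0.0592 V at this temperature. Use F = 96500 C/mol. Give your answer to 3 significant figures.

E°cell = +1.61 − (−0.27) = +1.88 V; the balanced reaction transfers n = 2 electrons.
Here Q = ([Ce³⁺(aq)]^2·[Co²⁺(aq)]) / [Ce⁴⁺(aq)]^2 = 0.0645 (log Q = −1.190), giving E = +1.88 − (0.0592/2)·(−1.190) = +1.9152 V.
Finally ΔG = −nFE = −(2)(96500 C/mol)(+1.9152 V) = −370 kJ/mol.

−370 kJ/mol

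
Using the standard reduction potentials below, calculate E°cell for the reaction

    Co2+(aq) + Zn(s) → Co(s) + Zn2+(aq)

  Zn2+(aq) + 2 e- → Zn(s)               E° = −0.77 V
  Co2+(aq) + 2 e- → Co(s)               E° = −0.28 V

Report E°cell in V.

In the reaction as written, Co2+(aq) is reduced (cathode) and Zn2+(aq) is produced by oxidation at the anode.
E°cell = E°(cathode) − E°(anode) = −0.28 − (−0.77) = +0.49 V.

+0.49 V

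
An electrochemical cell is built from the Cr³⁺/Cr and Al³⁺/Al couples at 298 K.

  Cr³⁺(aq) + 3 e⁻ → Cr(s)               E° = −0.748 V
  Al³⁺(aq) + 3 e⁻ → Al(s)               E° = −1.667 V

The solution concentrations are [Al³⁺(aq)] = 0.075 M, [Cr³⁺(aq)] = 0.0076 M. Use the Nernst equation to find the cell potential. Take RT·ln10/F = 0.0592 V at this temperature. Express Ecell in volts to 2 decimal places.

+0.90 V

The Cr³⁺/Cr couple has the more positive E°, so it is the cathode; Al³⁺/Al is the anode.
The standard potential is −0.748 − (−1.667) = +0.919 V and the balanced reaction transfers n = 3 electrons.
For the overall reaction Cr³⁺(aq) + Al(s) → Cr(s) + Al³⁺(aq), Q = [Al³⁺(aq)] / [Cr³⁺(aq)] = 9.87, giving log Q = 0.994.
Applying E = E° − (RT ln10/nF)·log Q gives +0.919 − (0.0592/3)(0.994) = +0.90 V.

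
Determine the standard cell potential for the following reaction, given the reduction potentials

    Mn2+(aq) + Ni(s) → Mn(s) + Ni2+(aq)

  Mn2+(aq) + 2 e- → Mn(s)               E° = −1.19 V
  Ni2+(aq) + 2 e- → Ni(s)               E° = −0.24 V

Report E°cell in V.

−0.95 V

Mn2+(aq) gains electrons, so the Mn²⁺/Mn couple is the cathode; the Ni²⁺/Ni couple is the anode.
E°cell = E°(cathode) − E°(anode) = −1.19 − (−0.24) = −0.95 V.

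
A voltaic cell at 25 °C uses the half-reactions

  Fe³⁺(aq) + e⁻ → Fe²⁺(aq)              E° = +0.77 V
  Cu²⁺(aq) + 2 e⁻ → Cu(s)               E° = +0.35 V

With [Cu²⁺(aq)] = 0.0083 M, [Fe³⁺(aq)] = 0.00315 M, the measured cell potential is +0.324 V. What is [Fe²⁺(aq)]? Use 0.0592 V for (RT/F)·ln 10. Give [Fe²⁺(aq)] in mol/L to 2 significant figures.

1.4 M

Fe³⁺/Fe²⁺ is the cathode (higher E°); E°cell = +0.77 − (+0.35) = +0.42 V with n = 2.
Rearranging E = E° − (0.0592/n)·log Q gives log Q = 2(+0.42 − (+0.324))/0.0592 = 3.243.
Balancing electrons gives 2 Fe³⁺(aq) + Cu(s) → 2 Fe²⁺(aq) + Cu²⁺(aq); thus Q = ([Fe²⁺(aq)]^2·[Cu²⁺(aq)]) / [Fe³⁺(aq)]^2.
Substituting the known concentrations and solving, log [Fe²⁺(aq)] = 0.160 and [Fe²⁺(aq)] = 1.4 M.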